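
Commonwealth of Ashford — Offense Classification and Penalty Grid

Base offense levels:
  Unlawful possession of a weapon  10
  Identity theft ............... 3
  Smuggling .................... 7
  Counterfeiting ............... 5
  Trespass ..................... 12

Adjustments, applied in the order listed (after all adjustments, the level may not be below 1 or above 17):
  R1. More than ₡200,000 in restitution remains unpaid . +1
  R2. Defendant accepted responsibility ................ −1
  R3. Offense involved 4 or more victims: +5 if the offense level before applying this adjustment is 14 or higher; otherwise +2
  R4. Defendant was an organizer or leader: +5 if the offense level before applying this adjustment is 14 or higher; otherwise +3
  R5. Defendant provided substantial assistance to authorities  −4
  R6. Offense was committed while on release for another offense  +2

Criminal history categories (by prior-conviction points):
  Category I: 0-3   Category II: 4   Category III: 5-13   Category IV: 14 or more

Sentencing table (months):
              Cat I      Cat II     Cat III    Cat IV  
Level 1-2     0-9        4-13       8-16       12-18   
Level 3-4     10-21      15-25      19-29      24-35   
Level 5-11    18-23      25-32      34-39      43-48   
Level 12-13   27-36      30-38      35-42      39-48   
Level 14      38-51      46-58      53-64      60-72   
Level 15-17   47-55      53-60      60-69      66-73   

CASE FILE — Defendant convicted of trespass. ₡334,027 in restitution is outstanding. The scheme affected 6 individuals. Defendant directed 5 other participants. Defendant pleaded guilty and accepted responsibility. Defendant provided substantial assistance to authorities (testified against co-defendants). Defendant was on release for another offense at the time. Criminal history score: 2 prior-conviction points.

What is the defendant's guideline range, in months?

Base offense level for trespass: 12.
R1 applies: 12 + 1 = 13.
R2 applies: 13 − 1 = 12.
R3 applies (level before this adjustment is 12 < 14, so +2): 12 + 2 = 14.
R4 applies (level before this adjustment is 14 ≥ 14, so +5): 14 + 5 = 19.
R5 applies: 19 − 4 = 15.
R6 applies: 15 + 2 = 17.
Final offense level: 17.
Criminal history: 2 prior points → Category I (0-3).
Level 17 falls in the 15-17 band.
Grid: Level 15-17 × Category I = 47-55 months.

47-55 months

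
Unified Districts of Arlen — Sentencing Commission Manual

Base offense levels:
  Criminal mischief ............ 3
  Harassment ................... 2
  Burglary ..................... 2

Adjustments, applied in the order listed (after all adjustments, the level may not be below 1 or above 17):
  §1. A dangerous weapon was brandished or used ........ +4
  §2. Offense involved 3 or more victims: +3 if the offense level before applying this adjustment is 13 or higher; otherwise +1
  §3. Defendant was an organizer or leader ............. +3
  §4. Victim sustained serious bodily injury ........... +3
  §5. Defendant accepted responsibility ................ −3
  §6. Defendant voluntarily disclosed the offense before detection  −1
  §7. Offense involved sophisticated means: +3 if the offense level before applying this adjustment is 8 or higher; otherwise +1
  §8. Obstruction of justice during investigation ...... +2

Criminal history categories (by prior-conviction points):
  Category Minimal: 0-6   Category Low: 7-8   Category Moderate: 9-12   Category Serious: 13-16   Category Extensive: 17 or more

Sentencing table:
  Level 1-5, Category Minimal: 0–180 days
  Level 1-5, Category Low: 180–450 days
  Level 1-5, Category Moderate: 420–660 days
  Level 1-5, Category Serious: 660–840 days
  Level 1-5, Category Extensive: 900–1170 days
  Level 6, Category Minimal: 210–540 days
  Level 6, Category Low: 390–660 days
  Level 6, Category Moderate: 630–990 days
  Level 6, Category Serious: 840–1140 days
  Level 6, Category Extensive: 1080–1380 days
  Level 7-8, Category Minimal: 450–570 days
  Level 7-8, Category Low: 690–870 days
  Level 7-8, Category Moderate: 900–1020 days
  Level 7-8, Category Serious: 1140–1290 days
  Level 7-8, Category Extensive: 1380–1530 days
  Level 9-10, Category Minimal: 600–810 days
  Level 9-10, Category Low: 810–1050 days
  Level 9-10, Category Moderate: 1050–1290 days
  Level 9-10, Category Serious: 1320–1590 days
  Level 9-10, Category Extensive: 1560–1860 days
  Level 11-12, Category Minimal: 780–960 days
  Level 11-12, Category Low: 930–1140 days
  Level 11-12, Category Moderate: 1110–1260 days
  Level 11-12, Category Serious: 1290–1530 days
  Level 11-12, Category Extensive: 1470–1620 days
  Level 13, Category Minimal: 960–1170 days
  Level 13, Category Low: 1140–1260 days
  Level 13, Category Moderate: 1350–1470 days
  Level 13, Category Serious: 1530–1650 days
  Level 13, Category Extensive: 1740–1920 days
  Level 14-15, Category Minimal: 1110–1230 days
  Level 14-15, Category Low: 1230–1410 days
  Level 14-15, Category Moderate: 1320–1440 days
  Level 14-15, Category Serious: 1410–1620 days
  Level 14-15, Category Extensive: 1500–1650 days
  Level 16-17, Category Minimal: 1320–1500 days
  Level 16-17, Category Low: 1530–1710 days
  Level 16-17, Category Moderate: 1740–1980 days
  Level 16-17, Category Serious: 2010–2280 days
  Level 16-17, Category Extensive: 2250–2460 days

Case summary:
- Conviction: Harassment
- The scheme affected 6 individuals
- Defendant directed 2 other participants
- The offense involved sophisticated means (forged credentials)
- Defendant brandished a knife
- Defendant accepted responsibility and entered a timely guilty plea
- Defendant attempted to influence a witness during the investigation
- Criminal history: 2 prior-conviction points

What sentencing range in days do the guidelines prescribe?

Base offense level for harassment: 2.
§1 applies: 2 + 4 = 6.
§2 applies (level before this adjustment is 6 < 13, so +1): 6 + 1 = 7.
§3 applies: 7 + 3 = 10.
§5 applies: 10 − 3 = 7.
§7 applies (level before this adjustment is 7 < 8, so +1): 7 + 1 = 8.
§8 applies: 8 + 2 = 10.
Final offense level: 10.
Criminal history: 2 prior points → Category Minimal (0-6).
Level 10 falls in the 9-10 band.
Grid: Level 9-10 × Category Minimal = 600-810 days.

600-810 days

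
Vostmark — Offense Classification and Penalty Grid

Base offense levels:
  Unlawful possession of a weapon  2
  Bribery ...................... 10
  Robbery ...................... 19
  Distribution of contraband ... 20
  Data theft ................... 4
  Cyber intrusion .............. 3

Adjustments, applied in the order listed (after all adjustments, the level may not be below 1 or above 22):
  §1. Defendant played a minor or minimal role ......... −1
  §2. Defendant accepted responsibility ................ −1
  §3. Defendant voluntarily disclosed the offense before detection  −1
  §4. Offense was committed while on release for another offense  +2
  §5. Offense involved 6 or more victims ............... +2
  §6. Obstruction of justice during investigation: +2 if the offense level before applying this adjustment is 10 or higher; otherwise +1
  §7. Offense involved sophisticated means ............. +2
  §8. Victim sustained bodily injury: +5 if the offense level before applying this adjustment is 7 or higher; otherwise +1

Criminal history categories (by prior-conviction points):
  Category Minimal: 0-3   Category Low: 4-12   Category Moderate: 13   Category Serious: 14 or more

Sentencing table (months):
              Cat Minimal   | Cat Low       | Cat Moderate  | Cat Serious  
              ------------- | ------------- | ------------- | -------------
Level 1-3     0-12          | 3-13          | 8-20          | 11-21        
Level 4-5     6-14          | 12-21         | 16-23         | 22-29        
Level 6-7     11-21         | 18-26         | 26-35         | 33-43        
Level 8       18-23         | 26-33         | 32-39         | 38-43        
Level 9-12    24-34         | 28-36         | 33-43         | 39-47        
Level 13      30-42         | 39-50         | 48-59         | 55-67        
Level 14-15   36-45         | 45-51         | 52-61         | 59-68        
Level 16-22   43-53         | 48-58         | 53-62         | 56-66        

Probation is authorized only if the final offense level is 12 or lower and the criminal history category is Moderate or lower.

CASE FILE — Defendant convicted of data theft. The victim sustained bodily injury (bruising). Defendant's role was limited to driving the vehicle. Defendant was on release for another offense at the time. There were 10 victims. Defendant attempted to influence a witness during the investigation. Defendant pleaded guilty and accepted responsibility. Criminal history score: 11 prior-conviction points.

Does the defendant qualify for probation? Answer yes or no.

Yes

Base offense level for data theft: 4.
§1 applies: 4 − 1 = 3.
§2 applies: 3 − 1 = 2.
§3 does not apply.
§4 applies: 2 + 2 = 4.
§5 applies: 4 + 2 = 6.
§6 applies (level before this adjustment is 6 < 10, so +1): 6 + 1 = 7.
§8 applies (level before this adjustment is 7 ≥ 7, so +5): 7 + 5 = 12.
Final offense level: 12.
Criminal history: 11 prior points → Category Low (4-12).
Level 12 falls in the 9-12 band.
Grid: Level 9-12 × Category Low = 28-36 months.
Probation check: level 12 ≤ 12 and category Low ≤ Moderate → eligible.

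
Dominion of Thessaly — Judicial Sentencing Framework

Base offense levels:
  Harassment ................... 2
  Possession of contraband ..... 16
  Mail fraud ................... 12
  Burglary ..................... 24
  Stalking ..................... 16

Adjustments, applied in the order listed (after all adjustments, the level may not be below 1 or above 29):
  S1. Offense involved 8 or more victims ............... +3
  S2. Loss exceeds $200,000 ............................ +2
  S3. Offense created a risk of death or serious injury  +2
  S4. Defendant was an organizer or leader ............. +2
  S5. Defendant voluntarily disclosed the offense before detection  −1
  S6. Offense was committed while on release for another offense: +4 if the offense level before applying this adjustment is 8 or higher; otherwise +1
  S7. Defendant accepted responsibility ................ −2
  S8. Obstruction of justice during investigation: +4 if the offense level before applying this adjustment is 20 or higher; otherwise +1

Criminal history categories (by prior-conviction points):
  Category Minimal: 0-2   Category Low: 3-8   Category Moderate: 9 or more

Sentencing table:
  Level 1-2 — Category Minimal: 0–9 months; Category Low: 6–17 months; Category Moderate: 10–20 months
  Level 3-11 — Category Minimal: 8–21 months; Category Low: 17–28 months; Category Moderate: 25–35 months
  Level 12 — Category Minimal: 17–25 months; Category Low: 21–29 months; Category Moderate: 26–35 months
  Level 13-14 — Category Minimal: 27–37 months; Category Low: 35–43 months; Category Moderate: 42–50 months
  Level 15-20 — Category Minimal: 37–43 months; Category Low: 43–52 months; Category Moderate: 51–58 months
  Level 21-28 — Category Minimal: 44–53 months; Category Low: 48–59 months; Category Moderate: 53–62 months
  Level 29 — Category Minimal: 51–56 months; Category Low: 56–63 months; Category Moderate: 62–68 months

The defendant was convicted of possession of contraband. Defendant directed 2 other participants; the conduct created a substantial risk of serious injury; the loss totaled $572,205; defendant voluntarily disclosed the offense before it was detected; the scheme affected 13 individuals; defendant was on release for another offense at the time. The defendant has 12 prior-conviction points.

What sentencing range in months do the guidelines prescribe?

53-62 months

Base offense level for possession of contraband: 16.
S1 applies: 16 + 3 = 19.
S2 applies: 19 + 2 = 21.
S3 applies: 21 + 2 = 23.
S4 applies: 23 + 2 = 25.
S5 applies: 25 − 1 = 24.
S6 applies (level before this adjustment is 24 ≥ 8, so +4): 24 + 4 = 28.
S7 does not apply.
S8 does not apply.
Final offense level: 28.
Criminal history: 12 prior points → Category Moderate (9+).
Level 28 falls in the 21-28 band.
Grid: Level 21-28 × Category Moderate = 53-62 months.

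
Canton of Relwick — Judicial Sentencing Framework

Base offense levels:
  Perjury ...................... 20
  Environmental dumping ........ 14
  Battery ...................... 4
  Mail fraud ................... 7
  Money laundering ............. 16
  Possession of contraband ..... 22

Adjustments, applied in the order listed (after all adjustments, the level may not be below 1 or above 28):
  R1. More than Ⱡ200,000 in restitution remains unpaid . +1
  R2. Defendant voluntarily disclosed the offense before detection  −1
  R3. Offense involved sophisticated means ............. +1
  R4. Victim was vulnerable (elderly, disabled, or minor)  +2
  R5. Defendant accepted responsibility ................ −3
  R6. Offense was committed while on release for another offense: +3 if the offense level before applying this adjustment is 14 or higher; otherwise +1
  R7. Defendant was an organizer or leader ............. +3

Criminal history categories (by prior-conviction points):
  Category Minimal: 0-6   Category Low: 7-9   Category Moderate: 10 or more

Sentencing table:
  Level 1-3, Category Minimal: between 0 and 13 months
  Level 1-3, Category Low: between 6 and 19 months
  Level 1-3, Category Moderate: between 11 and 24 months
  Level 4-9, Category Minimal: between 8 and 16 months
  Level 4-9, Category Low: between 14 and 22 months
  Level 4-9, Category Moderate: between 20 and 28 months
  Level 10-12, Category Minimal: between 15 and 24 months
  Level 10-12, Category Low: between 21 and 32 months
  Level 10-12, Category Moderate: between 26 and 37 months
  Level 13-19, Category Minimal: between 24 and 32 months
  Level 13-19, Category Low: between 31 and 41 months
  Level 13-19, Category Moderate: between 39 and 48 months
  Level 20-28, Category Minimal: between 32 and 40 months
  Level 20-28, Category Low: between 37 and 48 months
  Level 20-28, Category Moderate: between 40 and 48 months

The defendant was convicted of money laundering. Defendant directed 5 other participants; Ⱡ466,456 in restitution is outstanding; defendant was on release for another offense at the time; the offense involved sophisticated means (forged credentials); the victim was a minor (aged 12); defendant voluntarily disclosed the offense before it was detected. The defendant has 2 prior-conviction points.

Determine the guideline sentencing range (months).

Base offense level for money laundering: 16.
R1 applies: 16 + 1 = 17.
R2 applies: 17 − 1 = 16.
R3 applies: 16 + 1 = 17.
R4 applies: 17 + 2 = 19.
R5 does not apply.
R6 applies (level before this adjustment is 19 ≥ 14, so +3): 19 + 3 = 22.
R7 applies: 22 + 3 = 25.
Final offense level: 25.
Criminal history: 2 prior points → Category Minimal (0-6).
Level 25 falls in the 20-28 band.
Grid: Level 20-28 × Category Minimal = 32-40 months.

32-40 months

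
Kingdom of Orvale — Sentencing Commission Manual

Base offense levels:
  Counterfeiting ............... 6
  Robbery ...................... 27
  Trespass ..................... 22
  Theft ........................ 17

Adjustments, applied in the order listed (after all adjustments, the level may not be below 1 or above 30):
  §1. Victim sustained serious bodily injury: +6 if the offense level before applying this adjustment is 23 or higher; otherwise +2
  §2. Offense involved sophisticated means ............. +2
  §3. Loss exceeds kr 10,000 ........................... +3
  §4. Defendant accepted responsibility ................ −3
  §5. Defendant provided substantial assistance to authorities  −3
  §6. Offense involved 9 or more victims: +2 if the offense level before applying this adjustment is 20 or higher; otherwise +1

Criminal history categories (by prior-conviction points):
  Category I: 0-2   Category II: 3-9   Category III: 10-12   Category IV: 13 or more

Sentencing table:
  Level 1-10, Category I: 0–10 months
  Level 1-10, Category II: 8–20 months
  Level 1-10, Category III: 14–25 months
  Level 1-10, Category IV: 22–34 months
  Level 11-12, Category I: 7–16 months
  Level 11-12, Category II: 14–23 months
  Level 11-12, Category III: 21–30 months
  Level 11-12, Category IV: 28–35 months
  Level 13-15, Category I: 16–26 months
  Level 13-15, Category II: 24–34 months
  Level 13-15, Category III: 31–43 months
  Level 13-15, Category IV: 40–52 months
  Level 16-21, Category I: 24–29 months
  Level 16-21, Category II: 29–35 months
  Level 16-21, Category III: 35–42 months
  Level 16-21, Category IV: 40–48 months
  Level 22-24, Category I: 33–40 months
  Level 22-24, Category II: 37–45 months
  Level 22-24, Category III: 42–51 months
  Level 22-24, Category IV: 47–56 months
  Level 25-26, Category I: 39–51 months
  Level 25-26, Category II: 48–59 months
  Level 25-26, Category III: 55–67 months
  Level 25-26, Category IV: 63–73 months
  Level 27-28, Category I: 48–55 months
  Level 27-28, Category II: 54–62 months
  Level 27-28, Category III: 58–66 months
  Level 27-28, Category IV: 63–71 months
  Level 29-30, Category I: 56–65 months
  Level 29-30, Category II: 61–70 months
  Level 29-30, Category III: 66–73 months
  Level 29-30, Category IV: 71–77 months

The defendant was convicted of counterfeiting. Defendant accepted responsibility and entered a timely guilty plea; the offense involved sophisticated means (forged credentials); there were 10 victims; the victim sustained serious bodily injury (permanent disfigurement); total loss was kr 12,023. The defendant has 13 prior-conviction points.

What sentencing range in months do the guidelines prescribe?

28-35 months

Base offense level for counterfeiting: 6.
§1 applies (level before this adjustment is 6 < 23, so +2): 6 + 2 = 8.
§2 applies: 8 + 2 = 10.
§3 applies: 10 + 3 = 13.
§4 applies: 13 − 3 = 10.
§5 does not apply.
§6 applies (level before this adjustment is 10 < 20, so +1): 10 + 1 = 11.
Final offense level: 11.
Criminal history: 13 prior points → Category IV (13+).
Level 11 falls in the 11-12 band.
Grid: Level 11-12 × Category IV = 28-35 months.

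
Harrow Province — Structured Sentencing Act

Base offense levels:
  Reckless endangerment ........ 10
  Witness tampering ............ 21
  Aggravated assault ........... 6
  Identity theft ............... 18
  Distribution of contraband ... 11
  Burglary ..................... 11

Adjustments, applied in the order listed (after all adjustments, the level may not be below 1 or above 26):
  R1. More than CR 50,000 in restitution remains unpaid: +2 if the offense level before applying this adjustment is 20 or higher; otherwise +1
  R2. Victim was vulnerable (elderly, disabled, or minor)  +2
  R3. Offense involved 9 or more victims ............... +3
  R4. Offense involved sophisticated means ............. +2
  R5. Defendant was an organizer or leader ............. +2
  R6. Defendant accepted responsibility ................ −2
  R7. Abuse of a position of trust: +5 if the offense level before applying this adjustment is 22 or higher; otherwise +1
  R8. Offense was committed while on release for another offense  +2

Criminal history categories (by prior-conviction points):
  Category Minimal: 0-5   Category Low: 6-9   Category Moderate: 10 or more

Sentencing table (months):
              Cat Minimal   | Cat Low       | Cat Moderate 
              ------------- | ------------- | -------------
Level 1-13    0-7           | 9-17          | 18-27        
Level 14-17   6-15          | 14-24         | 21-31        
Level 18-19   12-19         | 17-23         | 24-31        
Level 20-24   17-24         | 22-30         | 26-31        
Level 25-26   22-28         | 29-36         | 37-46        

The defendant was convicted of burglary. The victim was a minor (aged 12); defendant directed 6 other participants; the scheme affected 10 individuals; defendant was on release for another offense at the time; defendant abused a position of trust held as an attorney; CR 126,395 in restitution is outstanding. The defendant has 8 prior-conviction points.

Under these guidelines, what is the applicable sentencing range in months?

22-30 months

Base offense level for burglary: 11.
R1 applies (level before this adjustment is 11 < 20, so +1): 11 + 1 = 12.
R2 applies: 12 + 2 = 14.
R3 applies: 14 + 3 = 17.
R4 does not apply.
R5 applies: 17 + 2 = 19.
R6 does not apply.
R7 applies (level before this adjustment is 19 < 22, so +1): 19 + 1 = 20.
R8 applies: 20 + 2 = 22.
Final offense level: 22.
Criminal history: 8 prior points → Category Low (6-9).
Level 22 falls in the 20-24 band.
Grid: Level 20-24 × Category Low = 22-30 months.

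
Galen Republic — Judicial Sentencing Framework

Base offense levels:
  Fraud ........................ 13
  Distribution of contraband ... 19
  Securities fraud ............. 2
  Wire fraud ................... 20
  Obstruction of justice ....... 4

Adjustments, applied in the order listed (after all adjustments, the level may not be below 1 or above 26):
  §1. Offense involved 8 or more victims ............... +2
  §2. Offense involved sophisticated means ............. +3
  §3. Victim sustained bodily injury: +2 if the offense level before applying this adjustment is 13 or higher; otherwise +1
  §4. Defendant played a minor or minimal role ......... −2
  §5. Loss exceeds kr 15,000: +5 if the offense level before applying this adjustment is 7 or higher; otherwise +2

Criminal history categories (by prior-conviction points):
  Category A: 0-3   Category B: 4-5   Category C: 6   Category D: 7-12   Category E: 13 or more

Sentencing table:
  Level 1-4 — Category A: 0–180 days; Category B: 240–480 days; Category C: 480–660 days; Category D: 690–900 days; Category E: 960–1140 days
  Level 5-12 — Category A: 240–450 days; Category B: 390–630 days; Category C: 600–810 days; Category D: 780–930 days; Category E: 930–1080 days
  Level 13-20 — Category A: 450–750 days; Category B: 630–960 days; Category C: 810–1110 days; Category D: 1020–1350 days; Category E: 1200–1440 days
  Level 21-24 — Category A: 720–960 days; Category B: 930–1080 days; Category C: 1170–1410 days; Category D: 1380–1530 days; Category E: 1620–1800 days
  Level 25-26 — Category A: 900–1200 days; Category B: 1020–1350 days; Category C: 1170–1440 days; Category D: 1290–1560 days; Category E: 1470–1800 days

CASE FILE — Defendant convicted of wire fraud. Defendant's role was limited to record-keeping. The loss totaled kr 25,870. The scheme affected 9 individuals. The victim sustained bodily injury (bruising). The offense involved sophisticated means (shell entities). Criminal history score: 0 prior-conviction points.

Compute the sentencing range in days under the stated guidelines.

Base offense level for wire fraud: 20.
§1 applies: 20 + 2 = 22.
§2 applies: 22 + 3 = 25.
§3 applies (level before this adjustment is 25 ≥ 13, so +2): 25 + 2 = 27.
§4 applies: 27 − 2 = 25.
§5 applies (level before this adjustment is 25 ≥ 7, so +5): 25 + 5 = 30.
Level 30 exceeds the maximum of 26; capped at 26.
Final offense level: 26.
Criminal history: 0 prior points → Category A (0-3).
Level 26 falls in the 25-26 band.
Grid: Level 25-26 × Category A = 900-1200 days.

900-1200 days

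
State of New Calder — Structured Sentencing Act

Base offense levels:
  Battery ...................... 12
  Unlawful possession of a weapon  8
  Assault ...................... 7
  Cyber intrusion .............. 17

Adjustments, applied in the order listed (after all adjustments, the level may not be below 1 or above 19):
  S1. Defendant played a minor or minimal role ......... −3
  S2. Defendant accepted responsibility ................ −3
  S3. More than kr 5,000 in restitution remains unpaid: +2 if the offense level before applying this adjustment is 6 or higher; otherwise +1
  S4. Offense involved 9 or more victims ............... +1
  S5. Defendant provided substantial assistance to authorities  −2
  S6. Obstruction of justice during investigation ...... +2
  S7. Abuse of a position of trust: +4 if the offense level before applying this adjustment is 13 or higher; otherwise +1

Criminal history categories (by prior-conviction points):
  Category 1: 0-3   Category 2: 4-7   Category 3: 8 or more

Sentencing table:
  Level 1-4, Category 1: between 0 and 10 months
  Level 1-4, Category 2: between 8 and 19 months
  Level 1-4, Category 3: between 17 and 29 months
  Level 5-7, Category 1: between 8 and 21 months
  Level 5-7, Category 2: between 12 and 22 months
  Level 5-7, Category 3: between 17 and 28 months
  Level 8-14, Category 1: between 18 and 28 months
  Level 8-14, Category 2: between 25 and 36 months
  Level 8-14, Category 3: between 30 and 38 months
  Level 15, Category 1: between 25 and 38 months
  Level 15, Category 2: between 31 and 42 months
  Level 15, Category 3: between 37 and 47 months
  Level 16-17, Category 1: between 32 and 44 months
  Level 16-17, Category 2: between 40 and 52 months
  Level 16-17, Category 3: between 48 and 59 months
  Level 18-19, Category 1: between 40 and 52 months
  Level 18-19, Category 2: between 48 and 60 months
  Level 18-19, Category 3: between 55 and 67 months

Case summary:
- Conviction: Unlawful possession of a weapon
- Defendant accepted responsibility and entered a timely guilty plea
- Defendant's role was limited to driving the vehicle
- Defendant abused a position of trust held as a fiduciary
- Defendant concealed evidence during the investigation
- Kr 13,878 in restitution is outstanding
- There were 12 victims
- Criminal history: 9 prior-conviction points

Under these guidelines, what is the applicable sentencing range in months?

17-28 months

Base offense level for unlawful possession of a weapon: 8.
S1 applies: 8 − 3 = 5.
S2 applies: 5 − 3 = 2.
S3 applies (level before this adjustment is 2 < 6, so +1): 2 + 1 = 3.
S4 applies: 3 + 1 = 4.
S6 applies: 4 + 2 = 6.
S7 applies (level before this adjustment is 6 < 13, so +1): 6 + 1 = 7.
Final offense level: 7.
Criminal history: 9 prior points → Category 3 (8+).
Level 7 falls in the 5-7 band.
Grid: Level 5-7 × Category 3 = 17-28 months.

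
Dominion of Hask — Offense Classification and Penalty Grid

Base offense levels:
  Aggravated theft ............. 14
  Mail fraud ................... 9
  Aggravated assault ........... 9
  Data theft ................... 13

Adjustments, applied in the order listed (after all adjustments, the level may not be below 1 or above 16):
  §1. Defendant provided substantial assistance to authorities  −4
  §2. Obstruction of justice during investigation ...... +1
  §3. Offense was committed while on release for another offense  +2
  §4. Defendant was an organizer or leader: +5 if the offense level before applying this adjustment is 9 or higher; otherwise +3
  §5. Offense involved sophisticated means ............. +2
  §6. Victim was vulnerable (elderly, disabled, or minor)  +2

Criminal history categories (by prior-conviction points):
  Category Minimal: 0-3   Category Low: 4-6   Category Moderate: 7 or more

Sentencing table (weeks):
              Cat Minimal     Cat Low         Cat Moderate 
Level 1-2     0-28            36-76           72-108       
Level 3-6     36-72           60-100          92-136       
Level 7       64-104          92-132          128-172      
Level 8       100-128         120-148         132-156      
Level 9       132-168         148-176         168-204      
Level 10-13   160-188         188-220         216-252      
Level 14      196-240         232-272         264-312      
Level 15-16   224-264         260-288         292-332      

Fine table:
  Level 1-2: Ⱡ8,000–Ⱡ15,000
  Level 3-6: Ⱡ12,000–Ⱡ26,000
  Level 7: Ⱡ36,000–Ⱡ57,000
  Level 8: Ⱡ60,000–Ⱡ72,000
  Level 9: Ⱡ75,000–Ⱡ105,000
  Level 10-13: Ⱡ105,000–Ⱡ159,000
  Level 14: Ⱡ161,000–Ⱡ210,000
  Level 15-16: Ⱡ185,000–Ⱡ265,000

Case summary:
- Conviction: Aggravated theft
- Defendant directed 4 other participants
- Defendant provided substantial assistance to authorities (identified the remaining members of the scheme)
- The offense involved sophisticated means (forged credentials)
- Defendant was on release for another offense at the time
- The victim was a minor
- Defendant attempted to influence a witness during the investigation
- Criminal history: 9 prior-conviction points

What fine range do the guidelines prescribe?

Base offense level for aggravated theft: 14.
§1 applies: 14 − 4 = 10.
§2 applies: 10 + 1 = 11.
§3 applies: 11 + 2 = 13.
§4 applies (level before this adjustment is 13 ≥ 9, so +5): 13 + 5 = 18.
§5 applies: 18 + 2 = 20.
§6 applies: 20 + 2 = 22.
Level 22 exceeds the maximum of 16; capped at 16.
Final offense level: 16.
Level 16 falls in the 15-16 band.
Fine table: Level 15-16 → Ⱡ185,000–Ⱡ265,000.

Ⱡ185,000–Ⱡ265,000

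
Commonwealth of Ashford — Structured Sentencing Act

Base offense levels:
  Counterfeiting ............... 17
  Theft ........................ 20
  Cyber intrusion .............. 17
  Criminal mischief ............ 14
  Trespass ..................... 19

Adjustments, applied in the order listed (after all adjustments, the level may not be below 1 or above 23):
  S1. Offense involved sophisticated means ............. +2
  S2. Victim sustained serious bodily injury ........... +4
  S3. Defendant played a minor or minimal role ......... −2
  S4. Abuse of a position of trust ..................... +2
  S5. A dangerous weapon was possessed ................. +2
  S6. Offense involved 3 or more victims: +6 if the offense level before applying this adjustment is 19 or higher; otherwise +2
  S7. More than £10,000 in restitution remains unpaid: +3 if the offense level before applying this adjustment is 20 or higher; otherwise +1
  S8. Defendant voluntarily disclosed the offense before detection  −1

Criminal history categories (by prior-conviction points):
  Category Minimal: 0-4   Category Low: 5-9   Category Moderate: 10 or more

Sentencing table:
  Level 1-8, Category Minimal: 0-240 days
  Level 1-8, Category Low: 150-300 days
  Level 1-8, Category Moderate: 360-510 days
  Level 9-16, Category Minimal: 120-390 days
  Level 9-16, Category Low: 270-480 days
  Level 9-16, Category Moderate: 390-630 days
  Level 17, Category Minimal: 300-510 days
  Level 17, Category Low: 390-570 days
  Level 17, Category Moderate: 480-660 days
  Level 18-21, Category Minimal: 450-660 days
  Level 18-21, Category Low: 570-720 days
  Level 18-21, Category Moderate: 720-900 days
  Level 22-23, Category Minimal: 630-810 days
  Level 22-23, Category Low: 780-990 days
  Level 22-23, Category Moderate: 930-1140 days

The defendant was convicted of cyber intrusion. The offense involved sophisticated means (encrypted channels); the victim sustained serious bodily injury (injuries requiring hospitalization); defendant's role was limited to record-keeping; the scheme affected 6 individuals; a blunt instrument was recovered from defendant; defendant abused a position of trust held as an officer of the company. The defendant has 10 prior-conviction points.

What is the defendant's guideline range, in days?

Base offense level for cyber intrusion: 17.
S1 applies: 17 + 2 = 19.
S2 applies: 19 + 4 = 23.
S3 applies: 23 − 2 = 21.
S4 applies: 21 + 2 = 23.
S5 applies: 23 + 2 = 25.
S6 applies (level before this adjustment is 25 ≥ 19, so +6): 25 + 6 = 31.
S8 does not apply.
Level 31 exceeds the maximum of 23; capped at 23.
Final offense level: 23.
Criminal history: 10 prior points → Category Moderate (10+).
Level 23 falls in the 22-23 band.
Grid: Level 22-23 × Category Moderate = 930-1140 days.

930-1140 days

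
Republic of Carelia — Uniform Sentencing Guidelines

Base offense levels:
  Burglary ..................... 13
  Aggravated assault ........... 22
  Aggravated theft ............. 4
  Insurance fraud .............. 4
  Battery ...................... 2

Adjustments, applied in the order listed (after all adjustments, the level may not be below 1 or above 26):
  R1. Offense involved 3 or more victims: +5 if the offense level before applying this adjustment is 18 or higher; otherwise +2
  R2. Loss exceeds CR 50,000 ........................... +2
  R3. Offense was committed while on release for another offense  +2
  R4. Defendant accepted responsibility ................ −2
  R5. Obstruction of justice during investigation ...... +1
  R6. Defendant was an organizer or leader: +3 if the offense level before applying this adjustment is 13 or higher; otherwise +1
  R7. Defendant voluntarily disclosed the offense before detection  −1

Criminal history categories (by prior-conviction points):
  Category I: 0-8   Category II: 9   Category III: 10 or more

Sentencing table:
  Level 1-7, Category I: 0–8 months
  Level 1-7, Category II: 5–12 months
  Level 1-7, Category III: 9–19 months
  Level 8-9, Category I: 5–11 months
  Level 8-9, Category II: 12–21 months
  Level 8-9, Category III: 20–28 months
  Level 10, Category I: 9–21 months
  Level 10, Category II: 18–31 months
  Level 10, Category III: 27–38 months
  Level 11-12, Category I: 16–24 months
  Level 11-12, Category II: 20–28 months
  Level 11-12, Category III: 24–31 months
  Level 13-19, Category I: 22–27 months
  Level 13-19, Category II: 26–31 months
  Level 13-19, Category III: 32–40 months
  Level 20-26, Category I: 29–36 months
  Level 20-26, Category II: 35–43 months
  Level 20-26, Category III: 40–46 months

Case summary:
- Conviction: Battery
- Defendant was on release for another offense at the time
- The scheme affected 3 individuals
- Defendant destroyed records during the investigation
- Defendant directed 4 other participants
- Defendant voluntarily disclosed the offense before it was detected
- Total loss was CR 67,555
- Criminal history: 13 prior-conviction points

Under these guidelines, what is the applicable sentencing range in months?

Base offense level for battery: 2.
R1 applies (level before this adjustment is 2 < 18, so +2): 2 + 2 = 4.
R2 applies: 4 + 2 = 6.
R3 applies: 6 + 2 = 8.
R5 applies: 8 + 1 = 9.
R6 applies (level before this adjustment is 9 < 13, so +1): 9 + 1 = 10.
R7 applies: 10 − 1 = 9.
Final offense level: 9.
Criminal history: 13 prior points → Category III (10+).
Level 9 falls in the 8-9 band.
Grid: Level 8-9 × Category III = 20-28 months.

20-28 months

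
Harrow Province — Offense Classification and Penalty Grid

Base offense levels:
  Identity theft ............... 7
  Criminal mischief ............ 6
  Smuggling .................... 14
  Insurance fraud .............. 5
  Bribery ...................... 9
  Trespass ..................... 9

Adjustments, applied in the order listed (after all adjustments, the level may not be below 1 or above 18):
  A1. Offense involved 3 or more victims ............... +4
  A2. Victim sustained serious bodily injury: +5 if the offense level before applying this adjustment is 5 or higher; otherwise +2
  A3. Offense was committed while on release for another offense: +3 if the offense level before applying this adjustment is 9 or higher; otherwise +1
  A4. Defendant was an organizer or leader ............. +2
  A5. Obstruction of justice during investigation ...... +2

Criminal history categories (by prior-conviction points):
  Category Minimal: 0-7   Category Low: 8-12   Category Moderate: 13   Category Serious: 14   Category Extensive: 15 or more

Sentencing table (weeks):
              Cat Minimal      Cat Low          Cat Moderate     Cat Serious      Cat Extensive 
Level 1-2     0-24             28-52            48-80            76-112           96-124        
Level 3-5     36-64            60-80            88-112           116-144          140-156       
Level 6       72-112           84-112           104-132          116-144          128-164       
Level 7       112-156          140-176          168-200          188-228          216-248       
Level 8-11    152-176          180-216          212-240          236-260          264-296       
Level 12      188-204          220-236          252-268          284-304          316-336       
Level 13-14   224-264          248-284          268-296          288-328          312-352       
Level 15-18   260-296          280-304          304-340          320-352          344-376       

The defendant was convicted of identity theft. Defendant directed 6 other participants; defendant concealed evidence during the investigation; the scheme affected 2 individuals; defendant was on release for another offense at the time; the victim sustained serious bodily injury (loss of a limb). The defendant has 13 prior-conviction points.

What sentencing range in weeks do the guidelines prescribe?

Base offense level for identity theft: 7.
A2 applies (level before this adjustment is 7 ≥ 5, so +5): 7 + 5 = 12.
A3 applies (level before this adjustment is 12 ≥ 9, so +3): 12 + 3 = 15.
A4 applies: 15 + 2 = 17.
A5 applies: 17 + 2 = 19.
Level 19 exceeds the maximum of 18; capped at 18.
Final offense level: 18.
Criminal history: 13 prior points → Category Moderate (13).
Level 18 falls in the 15-18 band.
Grid: Level 15-18 × Category Moderate = 304-340 weeks.

304-340 weeks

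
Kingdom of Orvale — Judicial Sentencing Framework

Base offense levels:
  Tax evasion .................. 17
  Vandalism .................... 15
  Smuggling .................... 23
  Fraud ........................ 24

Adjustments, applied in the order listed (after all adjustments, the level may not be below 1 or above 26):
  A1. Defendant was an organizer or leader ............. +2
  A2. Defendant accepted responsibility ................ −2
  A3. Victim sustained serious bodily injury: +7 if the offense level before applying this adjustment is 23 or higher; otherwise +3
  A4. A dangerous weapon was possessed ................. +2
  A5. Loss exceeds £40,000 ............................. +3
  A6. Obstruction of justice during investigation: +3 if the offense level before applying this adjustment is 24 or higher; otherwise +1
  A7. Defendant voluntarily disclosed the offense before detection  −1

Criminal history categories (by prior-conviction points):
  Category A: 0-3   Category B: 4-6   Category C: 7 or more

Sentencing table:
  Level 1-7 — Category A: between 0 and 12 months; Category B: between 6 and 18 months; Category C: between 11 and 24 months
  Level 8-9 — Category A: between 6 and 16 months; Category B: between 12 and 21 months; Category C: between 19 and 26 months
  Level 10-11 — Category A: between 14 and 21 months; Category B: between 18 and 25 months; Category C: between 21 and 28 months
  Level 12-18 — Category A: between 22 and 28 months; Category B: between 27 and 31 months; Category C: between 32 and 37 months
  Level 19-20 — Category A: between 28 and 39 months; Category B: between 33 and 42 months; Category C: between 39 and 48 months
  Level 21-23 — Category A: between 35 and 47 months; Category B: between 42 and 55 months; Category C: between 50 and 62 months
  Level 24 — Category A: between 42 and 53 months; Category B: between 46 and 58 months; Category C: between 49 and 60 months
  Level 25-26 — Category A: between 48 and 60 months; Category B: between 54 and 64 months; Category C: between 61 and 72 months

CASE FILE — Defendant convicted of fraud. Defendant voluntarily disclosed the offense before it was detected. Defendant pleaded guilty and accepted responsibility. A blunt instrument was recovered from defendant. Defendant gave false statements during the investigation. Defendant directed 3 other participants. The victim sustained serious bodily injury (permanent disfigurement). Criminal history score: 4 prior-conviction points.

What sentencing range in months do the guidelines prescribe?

54-64 months

Base offense level for fraud: 24.
A1 applies: 24 + 2 = 26.
A2 applies: 26 − 2 = 24.
A3 applies (level before this adjustment is 24 ≥ 23, so +7): 24 + 7 = 31.
A4 applies: 31 + 2 = 33.
A5 does not apply.
A6 applies (level before this adjustment is 33 ≥ 24, so +3): 33 + 3 = 36.
A7 applies: 36 − 1 = 35.
Level 35 exceeds the maximum of 26; capped at 26.
Final offense level: 26.
Criminal history: 4 prior points → Category B (4-6).
Level 26 falls in the 25-26 band.
Grid: Level 25-26 × Category B = 54-64 months.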